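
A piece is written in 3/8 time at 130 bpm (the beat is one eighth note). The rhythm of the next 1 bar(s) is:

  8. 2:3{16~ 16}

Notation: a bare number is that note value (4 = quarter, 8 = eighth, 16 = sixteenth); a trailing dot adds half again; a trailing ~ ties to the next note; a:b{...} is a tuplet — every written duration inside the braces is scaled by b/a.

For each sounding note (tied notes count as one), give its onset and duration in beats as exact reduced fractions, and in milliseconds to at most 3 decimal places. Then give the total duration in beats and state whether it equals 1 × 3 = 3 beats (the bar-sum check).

1) 0.0ms=0b +692.308ms=3/2b
2) 692.308ms=3/2b +692.308ms=3/2b
Σ=3b of 3 (130bpm 3/8) — PASS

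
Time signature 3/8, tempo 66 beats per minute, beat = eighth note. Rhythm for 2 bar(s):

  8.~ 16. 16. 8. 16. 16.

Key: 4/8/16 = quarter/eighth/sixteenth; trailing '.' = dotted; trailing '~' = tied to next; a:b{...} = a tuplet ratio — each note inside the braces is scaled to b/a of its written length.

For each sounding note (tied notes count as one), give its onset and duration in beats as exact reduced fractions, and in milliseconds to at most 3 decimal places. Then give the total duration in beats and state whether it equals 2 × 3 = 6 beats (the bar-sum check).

1) 0.0ms=0b +2045.455ms=9/4b
2) 2045.455ms=9/4b +681.818ms=3/4b
3) 2727.273ms=3b +1363.636ms=3/2b
4) 4090.909ms=9/2b +681.818ms=3/4b
5) 4772.727ms=21/4b +681.818ms=3/4b
Σ=6b of 6 (66bpm 3/8) — PASS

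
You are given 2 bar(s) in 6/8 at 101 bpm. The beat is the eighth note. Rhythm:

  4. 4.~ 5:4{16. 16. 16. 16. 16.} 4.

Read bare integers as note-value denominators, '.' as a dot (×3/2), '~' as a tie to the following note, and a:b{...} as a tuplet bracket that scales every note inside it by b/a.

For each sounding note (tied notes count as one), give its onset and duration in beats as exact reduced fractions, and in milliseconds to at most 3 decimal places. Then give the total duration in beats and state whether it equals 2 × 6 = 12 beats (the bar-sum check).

1) 0.0ms=0b +1782.178ms=3b
2) 1782.178ms=3b +2138.614ms=18/5b
3) 3920.792ms=33/5b +356.436ms=3/5b
4) 4277.228ms=36/5b +356.436ms=3/5b
5) 4633.663ms=39/5b +356.436ms=3/5b
6) 4990.099ms=42/5b +356.436ms=3/5b
7) 5346.535ms=9b +1782.178ms=3b
Σ=12b of 12 (101bpm 6/8) — PASS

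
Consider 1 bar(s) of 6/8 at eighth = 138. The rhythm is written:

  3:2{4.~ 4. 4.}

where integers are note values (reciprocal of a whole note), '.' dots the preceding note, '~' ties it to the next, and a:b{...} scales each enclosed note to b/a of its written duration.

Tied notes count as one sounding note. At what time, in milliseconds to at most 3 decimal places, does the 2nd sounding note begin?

1. 0.0ms @ 0 + 1739.13ms (4)
2. 1739.13ms @ 4 + 869.565ms (2)

note 2 onset = 4b = 1739.13ms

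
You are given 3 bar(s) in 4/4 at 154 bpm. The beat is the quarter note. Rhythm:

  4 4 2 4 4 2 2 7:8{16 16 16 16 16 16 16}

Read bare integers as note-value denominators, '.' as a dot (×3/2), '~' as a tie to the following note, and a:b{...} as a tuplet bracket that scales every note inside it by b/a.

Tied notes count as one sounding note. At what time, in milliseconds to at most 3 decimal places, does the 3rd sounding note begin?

note 3 onset = 2b = 779.221ms

1. 0.0ms @ 0 + 389.61ms (1)
2. 389.61ms @ 1 + 389.61ms (1)
3. 779.221ms @ 2 + 779.221ms (2)
4. 1558.442ms @ 4 + 389.61ms (1)
5. 1948.052ms @ 5 + 389.61ms (1)
6. 2337.662ms @ 6 + 779.221ms (2)
7. 3116.883ms @ 8 + 779.221ms (2)
8. 3896.104ms @ 10 + 111.317ms (2/7)
9. 4007.421ms @ 72/7 + 111.317ms (2/7)
10. 4118.738ms @ 74/7 + 111.317ms (2/7)
11. 4230.056ms @ 76/7 + 111.317ms (2/7)
12. 4341.373ms @ 78/7 + 111.317ms (2/7)
13. 4452.69ms @ 80/7 + 111.317ms (2/7)
14. 4564.007ms @ 82/7 + 111.317ms (2/7)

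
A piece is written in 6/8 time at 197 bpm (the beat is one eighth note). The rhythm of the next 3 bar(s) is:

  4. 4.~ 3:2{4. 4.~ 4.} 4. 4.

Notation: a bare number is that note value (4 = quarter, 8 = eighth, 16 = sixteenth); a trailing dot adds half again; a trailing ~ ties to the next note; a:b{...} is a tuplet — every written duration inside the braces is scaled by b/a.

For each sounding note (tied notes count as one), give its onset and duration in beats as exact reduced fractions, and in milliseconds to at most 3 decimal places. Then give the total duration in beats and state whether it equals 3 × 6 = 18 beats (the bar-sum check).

1) 0.0ms=0b +913.706ms=3b
2) 913.706ms=3b +1522.843ms=5b
3) 2436.548ms=8b +1218.274ms=4b
4) 3654.822ms=12b +913.706ms=3b
5) 4568.528ms=15b +913.706ms=3b
Σ=18b of 18 (197bpm 6/8) — PASS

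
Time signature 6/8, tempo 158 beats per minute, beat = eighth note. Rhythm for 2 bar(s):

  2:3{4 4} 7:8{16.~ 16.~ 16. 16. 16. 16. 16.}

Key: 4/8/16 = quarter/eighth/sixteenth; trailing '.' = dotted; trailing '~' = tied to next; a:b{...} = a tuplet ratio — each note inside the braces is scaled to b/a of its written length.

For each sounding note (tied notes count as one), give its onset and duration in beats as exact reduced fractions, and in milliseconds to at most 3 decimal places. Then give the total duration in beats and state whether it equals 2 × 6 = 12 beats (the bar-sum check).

1) 0.0ms=0b +1139.241ms=3b
2) 1139.241ms=3b +1139.241ms=3b
3) 2278.481ms=6b +976.492ms=18/7b
4) 3254.973ms=60/7b +325.497ms=6/7b
5) 3580.47ms=66/7b +325.497ms=6/7b
6) 3905.967ms=72/7b +325.497ms=6/7b
7) 4231.465ms=78/7b +325.497ms=6/7b
Σ=12b of 12 (158bpm 6/8) — PASS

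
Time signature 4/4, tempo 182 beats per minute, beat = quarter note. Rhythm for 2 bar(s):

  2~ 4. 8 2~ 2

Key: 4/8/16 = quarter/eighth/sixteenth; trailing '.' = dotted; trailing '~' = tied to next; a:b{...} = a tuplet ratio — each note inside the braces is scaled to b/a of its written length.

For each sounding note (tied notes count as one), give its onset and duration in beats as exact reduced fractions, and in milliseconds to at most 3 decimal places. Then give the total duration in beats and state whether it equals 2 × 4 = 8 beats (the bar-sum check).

1) 0.0ms=0b +1153.846ms=7/2b
2) 1153.846ms=7/2b +164.835ms=1/2b
3) 1318.681ms=4b +1318.681ms=4b
Σ=8b of 8 (182bpm 4/4) — PASS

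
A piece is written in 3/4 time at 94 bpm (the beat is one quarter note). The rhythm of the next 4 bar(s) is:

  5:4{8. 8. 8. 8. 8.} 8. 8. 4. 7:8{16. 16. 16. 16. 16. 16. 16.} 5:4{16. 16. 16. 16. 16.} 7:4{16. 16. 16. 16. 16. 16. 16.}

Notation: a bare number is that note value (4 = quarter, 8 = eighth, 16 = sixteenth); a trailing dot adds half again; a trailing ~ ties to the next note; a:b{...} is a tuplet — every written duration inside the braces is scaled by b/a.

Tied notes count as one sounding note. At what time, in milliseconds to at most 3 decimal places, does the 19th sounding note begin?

1. 0.0ms @ 0 + 382.979ms (3/5)
2. 382.979ms @ 3/5 + 382.979ms (3/5)
3. 765.957ms @ 6/5 + 382.979ms (3/5)
4. 1148.936ms @ 9/5 + 382.979ms (3/5)
5. 1531.915ms @ 12/5 + 382.979ms (3/5)
6. 1914.894ms @ 3 + 478.723ms (3/4)
7. 2393.617ms @ 15/4 + 478.723ms (3/4)
8. 2872.34ms @ 9/2 + 957.447ms (3/2)
9. 3829.787ms @ 6 + 273.556ms (3/7)
10. 4103.343ms @ 45/7 + 273.556ms (3/7)
11. 4376.9ms @ 48/7 + 273.556ms (3/7)
12. 4650.456ms @ 51/7 + 273.556ms (3/7)
13. 4924.012ms @ 54/7 + 273.556ms (3/7)
14. 5197.568ms @ 57/7 + 273.556ms (3/7)
15. 5471.125ms @ 60/7 + 273.556ms (3/7)
16. 5744.681ms @ 9 + 191.489ms (3/10)
17. 5936.17ms @ 93/10 + 191.489ms (3/10)
18. 6127.66ms @ 48/5 + 191.489ms (3/10)
19. 6319.149ms @ 99/10 + 191.489ms (3/10)
20. 6510.638ms @ 51/5 + 191.489ms (3/10)
21. 6702.128ms @ 21/2 + 136.778ms (3/14)
22. 6838.906ms @ 75/7 + 136.778ms (3/14)
23. 6975.684ms @ 153/14 + 136.778ms (3/14)
24. 7112.462ms @ 78/7 + 136.778ms (3/14)
25. 7249.24ms @ 159/14 + 136.778ms (3/14)
26. 7386.018ms @ 81/7 + 136.778ms (3/14)
27. 7522.796ms @ 165/14 + 136.778ms (3/14)

note 19 onset = 99/10b = 6319.149ms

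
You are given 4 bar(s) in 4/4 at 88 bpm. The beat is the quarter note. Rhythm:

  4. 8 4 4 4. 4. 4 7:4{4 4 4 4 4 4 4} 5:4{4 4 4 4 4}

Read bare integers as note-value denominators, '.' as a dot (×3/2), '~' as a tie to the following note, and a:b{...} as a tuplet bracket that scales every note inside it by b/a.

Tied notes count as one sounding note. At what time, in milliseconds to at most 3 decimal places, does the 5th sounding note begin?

note 5 onset = 4b = 2727.273ms

1. 0.0ms @ 0 + 1022.727ms (3/2)
2. 1022.727ms @ 3/2 + 340.909ms (1/2)
3. 1363.636ms @ 2 + 681.818ms (1)
4. 2045.455ms @ 3 + 681.818ms (1)
5. 2727.273ms @ 4 + 1022.727ms (3/2)
6. 3750.0ms @ 11/2 + 1022.727ms (3/2)
7. 4772.727ms @ 7 + 681.818ms (1)
8. 5454.545ms @ 8 + 389.61ms (4/7)
9. 5844.156ms @ 60/7 + 389.61ms (4/7)
10. 6233.766ms @ 64/7 + 389.61ms (4/7)
11. 6623.377ms @ 68/7 + 389.61ms (4/7)
12. 7012.987ms @ 72/7 + 389.61ms (4/7)
13. 7402.597ms @ 76/7 + 389.61ms (4/7)
14. 7792.208ms @ 80/7 + 389.61ms (4/7)
15. 8181.818ms @ 12 + 545.455ms (4/5)
16. 8727.273ms @ 64/5 + 545.455ms (4/5)
17. 9272.727ms @ 68/5 + 545.455ms (4/5)
18. 9818.182ms @ 72/5 + 545.455ms (4/5)
19. 10363.636ms @ 76/5 + 545.455ms (4/5)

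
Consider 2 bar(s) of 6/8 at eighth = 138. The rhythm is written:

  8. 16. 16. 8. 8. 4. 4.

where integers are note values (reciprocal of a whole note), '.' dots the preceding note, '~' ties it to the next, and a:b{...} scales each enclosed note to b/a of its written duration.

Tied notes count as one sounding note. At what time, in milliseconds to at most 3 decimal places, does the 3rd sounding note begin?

note 3 onset = 9/4b = 978.261ms

1. 0.0ms @ 0 + 652.174ms (3/2)
2. 652.174ms @ 3/2 + 326.087ms (3/4)
3. 978.261ms @ 9/4 + 326.087ms (3/4)
4. 1304.348ms @ 3 + 652.174ms (3/2)
5. 1956.522ms @ 9/2 + 652.174ms (3/2)
6. 2608.696ms @ 6 + 1304.348ms (3)
7. 3913.043ms @ 9 + 1304.348ms (3)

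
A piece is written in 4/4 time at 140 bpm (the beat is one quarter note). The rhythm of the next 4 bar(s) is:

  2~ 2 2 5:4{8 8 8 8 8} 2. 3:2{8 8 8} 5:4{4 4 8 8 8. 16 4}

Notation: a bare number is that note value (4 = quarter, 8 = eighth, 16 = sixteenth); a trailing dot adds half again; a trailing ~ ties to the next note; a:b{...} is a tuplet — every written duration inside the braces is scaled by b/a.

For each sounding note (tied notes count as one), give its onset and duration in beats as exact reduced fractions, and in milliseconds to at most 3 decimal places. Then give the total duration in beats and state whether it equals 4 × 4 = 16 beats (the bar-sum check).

1) 0.0ms=0b +1714.286ms=4b
2) 1714.286ms=4b +857.143ms=2b
3) 2571.429ms=6b +171.429ms=2/5b
4) 2742.857ms=32/5b +171.429ms=2/5b
5) 2914.286ms=34/5b +171.429ms=2/5b
6) 3085.714ms=36/5b +171.429ms=2/5b
7) 3257.143ms=38/5b +171.429ms=2/5b
8) 3428.571ms=8b +1285.714ms=3b
9) 4714.286ms=11b +142.857ms=1/3b
10) 4857.143ms=34/3b +142.857ms=1/3b
11) 5000.0ms=35/3b +142.857ms=1/3b
12) 5142.857ms=12b +342.857ms=4/5b
13) 5485.714ms=64/5b +342.857ms=4/5b
14) 5828.571ms=68/5b +171.429ms=2/5b
15) 6000.0ms=14b +171.429ms=2/5b
16) 6171.429ms=72/5b +257.143ms=3/5b
17) 6428.571ms=15b +85.714ms=1/5b
18) 6514.286ms=76/5b +342.857ms=4/5b
Σ=16b of 16 (140bpm 4/4) — PASS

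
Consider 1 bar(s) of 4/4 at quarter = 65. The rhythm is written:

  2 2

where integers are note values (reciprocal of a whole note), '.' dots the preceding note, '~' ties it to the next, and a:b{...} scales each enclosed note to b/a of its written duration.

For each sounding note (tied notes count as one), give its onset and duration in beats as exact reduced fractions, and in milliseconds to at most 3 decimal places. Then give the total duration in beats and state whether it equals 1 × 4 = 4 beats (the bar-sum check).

1) 0.0ms=0b +1846.154ms=2b
2) 1846.154ms=2b +1846.154ms=2b
Σ=4b of 4 (65bpm 4/4) — PASS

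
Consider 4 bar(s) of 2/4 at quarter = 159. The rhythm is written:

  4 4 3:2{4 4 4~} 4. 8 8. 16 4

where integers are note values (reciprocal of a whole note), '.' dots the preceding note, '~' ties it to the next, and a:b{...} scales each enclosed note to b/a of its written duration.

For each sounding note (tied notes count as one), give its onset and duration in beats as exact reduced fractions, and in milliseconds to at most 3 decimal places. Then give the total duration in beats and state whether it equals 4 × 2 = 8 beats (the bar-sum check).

1) 0.0ms=0b +377.358ms=1b
2) 377.358ms=1b +377.358ms=1b
3) 754.717ms=2b +251.572ms=2/3b
4) 1006.289ms=8/3b +251.572ms=2/3b
5) 1257.862ms=10/3b +817.61ms=13/6b
6) 2075.472ms=11/2b +188.679ms=1/2b
7) 2264.151ms=6b +283.019ms=3/4b
8) 2547.17ms=27/4b +94.34ms=1/4b
9) 2641.509ms=7b +377.358ms=1b
Σ=8b of 8 (159bpm 2/4) — PASS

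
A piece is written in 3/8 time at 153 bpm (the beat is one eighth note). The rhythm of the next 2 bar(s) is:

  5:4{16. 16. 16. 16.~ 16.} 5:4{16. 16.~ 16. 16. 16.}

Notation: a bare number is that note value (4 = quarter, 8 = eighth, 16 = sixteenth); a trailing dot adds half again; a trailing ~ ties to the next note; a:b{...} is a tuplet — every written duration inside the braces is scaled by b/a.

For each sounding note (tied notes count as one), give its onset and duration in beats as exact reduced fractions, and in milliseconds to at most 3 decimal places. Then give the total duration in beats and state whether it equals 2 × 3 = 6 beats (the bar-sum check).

1) 0.0ms=0b +235.294ms=3/5b
2) 235.294ms=3/5b +235.294ms=3/5b
3) 470.588ms=6/5b +235.294ms=3/5b
4) 705.882ms=9/5b +470.588ms=6/5b
5) 1176.471ms=3b +235.294ms=3/5b
6) 1411.765ms=18/5b +470.588ms=6/5b
7) 1882.353ms=24/5b +235.294ms=3/5b
8) 2117.647ms=27/5b +235.294ms=3/5b
Σ=6b of 6 (153bpm 3/8) — PASS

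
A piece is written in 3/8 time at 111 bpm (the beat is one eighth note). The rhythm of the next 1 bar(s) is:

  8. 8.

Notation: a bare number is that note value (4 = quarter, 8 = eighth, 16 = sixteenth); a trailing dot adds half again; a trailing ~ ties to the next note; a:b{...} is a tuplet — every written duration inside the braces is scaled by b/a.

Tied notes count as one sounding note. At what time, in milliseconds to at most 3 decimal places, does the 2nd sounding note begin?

note 2 onset = 3/2b = 810.811ms

1. 0.0ms @ 0 + 810.811ms (3/2)
2. 810.811ms @ 3/2 + 810.811ms (3/2)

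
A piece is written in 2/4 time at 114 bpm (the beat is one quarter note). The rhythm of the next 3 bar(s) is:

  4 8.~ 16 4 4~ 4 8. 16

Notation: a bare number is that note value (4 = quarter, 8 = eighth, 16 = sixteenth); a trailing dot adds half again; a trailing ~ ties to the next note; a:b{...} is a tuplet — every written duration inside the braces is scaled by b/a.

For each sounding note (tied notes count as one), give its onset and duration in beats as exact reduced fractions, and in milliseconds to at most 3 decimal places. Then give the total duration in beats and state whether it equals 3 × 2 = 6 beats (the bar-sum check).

1) 0.0ms=0b +526.316ms=1b
2) 526.316ms=1b +526.316ms=1b
3) 1052.632ms=2b +526.316ms=1b
4) 1578.947ms=3b +1052.632ms=2b
5) 2631.579ms=5b +394.737ms=3/4b
6) 3026.316ms=23/4b +131.579ms=1/4b
Σ=6b of 6 (114bpm 2/4) — PASS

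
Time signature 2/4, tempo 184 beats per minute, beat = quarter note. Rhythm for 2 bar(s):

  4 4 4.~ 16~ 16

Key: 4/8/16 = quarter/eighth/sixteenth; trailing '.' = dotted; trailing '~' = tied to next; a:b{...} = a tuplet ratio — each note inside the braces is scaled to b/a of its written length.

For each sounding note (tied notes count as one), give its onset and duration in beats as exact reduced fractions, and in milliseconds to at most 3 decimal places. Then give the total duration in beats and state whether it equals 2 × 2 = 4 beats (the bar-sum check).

1) 0.0ms=0b +326.087ms=1b
2) 326.087ms=1b +326.087ms=1b
3) 652.174ms=2b +652.174ms=2b
Σ=4b of 4 (184bpm 2/4) — PASS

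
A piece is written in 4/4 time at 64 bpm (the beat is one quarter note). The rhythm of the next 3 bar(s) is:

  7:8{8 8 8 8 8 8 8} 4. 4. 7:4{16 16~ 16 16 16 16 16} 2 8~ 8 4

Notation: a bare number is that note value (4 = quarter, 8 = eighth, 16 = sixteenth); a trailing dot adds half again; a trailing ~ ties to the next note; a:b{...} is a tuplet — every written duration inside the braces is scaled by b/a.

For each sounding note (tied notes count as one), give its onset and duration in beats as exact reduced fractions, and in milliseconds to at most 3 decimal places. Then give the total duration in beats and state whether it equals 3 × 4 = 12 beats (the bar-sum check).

1) 0.0ms=0b +535.714ms=4/7b
2) 535.714ms=4/7b +535.714ms=4/7b
3) 1071.429ms=8/7b +535.714ms=4/7b
4) 1607.143ms=12/7b +535.714ms=4/7b
5) 2142.857ms=16/7b +535.714ms=4/7b
6) 2678.571ms=20/7b +535.714ms=4/7b
7) 3214.286ms=24/7b +535.714ms=4/7b
8) 3750.0ms=4b +1406.25ms=3/2b
9) 5156.25ms=11/2b +1406.25ms=3/2b
10) 6562.5ms=7b +133.929ms=1/7b
11) 6696.429ms=50/7b +267.857ms=2/7b
12) 6964.286ms=52/7b +133.929ms=1/7b
13) 7098.214ms=53/7b +133.929ms=1/7b
14) 7232.143ms=54/7b +133.929ms=1/7b
15) 7366.071ms=55/7b +133.929ms=1/7b
16) 7500.0ms=8b +1875.0ms=2b
17) 9375.0ms=10b +937.5ms=1b
18) 10312.5ms=11b +937.5ms=1b
Σ=12b of 12 (64bpm 4/4) — PASS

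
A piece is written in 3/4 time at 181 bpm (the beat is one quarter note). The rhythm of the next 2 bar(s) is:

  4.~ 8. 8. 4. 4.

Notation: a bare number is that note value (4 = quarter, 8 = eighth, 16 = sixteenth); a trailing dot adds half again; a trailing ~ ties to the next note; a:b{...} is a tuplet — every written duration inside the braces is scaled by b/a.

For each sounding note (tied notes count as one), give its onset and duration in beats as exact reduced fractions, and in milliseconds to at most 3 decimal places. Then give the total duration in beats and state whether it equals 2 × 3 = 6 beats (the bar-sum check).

1) 0.0ms=0b +745.856ms=9/4b
2) 745.856ms=9/4b +248.619ms=3/4b
3) 994.475ms=3b +497.238ms=3/2b
4) 1491.713ms=9/2b +497.238ms=3/2b
Σ=6b of 6 (181bpm 3/4) — PASS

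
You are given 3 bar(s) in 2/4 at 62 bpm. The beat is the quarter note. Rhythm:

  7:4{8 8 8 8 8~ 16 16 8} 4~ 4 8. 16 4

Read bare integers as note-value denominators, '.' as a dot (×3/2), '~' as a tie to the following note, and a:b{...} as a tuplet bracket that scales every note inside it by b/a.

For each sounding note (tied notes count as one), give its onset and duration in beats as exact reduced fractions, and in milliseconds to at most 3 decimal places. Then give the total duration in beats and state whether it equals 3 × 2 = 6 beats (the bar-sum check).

1) 0.0ms=0b +276.498ms=2/7b
2) 276.498ms=2/7b +276.498ms=2/7b
3) 552.995ms=4/7b +276.498ms=2/7b
4) 829.493ms=6/7b +276.498ms=2/7b
5) 1105.991ms=8/7b +414.747ms=3/7b
6) 1520.737ms=11/7b +138.249ms=1/7b
7) 1658.986ms=12/7b +276.498ms=2/7b
8) 1935.484ms=2b +1935.484ms=2b
9) 3870.968ms=4b +725.806ms=3/4b
10) 4596.774ms=19/4b +241.935ms=1/4b
11) 4838.71ms=5b +967.742ms=1b
Σ=6b of 6 (62bpm 2/4) — PASS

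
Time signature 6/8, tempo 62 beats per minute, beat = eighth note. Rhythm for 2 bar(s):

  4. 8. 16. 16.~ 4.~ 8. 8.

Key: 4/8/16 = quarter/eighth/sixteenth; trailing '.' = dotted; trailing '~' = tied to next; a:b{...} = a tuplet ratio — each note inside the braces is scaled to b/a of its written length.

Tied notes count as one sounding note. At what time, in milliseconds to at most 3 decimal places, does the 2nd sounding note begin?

1. 0.0ms @ 0 + 2903.226ms (3)
2. 2903.226ms @ 3 + 1451.613ms (3/2)
3. 4354.839ms @ 9/2 + 725.806ms (3/4)
4. 5080.645ms @ 21/4 + 5080.645ms (21/4)
5. 10161.29ms @ 21/2 + 1451.613ms (3/2)

note 2 onset = 3b = 2903.226ms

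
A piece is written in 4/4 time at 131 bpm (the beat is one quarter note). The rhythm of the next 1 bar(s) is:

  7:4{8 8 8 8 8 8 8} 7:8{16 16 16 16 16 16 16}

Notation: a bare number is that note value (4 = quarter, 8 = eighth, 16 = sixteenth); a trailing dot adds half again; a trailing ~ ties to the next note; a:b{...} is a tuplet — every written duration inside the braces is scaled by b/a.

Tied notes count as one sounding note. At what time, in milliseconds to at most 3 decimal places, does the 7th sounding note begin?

note 7 onset = 12/7b = 785.169ms

1. 0.0ms @ 0 + 130.862ms (2/7)
2. 130.862ms @ 2/7 + 130.862ms (2/7)
3. 261.723ms @ 4/7 + 130.862ms (2/7)
4. 392.585ms @ 6/7 + 130.862ms (2/7)
5. 523.446ms @ 8/7 + 130.862ms (2/7)
6. 654.308ms @ 10/7 + 130.862ms (2/7)
7. 785.169ms @ 12/7 + 130.862ms (2/7)
8. 916.031ms @ 2 + 130.862ms (2/7)
9. 1046.892ms @ 16/7 + 130.862ms (2/7)
10. 1177.754ms @ 18/7 + 130.862ms (2/7)
11. 1308.615ms @ 20/7 + 130.862ms (2/7)
12. 1439.477ms @ 22/7 + 130.862ms (2/7)
13. 1570.338ms @ 24/7 + 130.862ms (2/7)
14. 1701.2ms @ 26/7 + 130.862ms (2/7)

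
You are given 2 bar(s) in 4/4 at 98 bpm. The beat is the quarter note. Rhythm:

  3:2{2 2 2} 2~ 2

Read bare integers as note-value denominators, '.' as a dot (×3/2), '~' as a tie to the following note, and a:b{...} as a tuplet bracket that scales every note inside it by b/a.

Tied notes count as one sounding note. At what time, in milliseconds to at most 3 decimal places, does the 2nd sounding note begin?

note 2 onset = 4/3b = 816.327ms

1. 0.0ms @ 0 + 816.327ms (4/3)
2. 816.327ms @ 4/3 + 816.327ms (4/3)
3. 1632.653ms @ 8/3 + 816.327ms (4/3)
4. 2448.98ms @ 4 + 2448.98ms (4)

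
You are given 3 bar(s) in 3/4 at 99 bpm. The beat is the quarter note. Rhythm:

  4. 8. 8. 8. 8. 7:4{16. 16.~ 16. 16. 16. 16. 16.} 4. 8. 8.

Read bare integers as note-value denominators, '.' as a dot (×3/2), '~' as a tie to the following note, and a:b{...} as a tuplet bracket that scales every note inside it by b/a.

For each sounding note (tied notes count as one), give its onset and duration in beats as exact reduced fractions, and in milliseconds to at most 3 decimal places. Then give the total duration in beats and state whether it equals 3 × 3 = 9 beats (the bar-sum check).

1) 0.0ms=0b +909.091ms=3/2b
2) 909.091ms=3/2b +454.545ms=3/4b
3) 1363.636ms=9/4b +454.545ms=3/4b
4) 1818.182ms=3b +454.545ms=3/4b
5) 2272.727ms=15/4b +454.545ms=3/4b
6) 2727.273ms=9/2b +129.87ms=3/14b
7) 2857.143ms=33/7b +259.74ms=3/7b
8) 3116.883ms=36/7b +129.87ms=3/14b
9) 3246.753ms=75/14b +129.87ms=3/14b
10) 3376.623ms=39/7b +129.87ms=3/14b
11) 3506.494ms=81/14b +129.87ms=3/14b
12) 3636.364ms=6b +909.091ms=3/2b
13) 4545.455ms=15/2b +454.545ms=3/4b
14) 5000.0ms=33/4b +454.545ms=3/4b
Σ=9b of 9 (99bpm 3/4) — PASS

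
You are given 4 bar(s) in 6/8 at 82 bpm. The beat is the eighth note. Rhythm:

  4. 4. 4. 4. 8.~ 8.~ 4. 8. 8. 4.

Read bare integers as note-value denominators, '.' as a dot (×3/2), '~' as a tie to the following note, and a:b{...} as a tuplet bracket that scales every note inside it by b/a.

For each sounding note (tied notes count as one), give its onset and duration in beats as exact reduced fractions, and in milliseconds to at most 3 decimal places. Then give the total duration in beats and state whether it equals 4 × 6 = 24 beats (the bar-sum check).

1) 0.0ms=0b +2195.122ms=3b
2) 2195.122ms=3b +2195.122ms=3b
3) 4390.244ms=6b +2195.122ms=3b
4) 6585.366ms=9b +2195.122ms=3b
5) 8780.488ms=12b +4390.244ms=6b
6) 13170.732ms=18b +1097.561ms=3/2b
7) 14268.293ms=39/2b +1097.561ms=3/2b
8) 15365.854ms=21b +2195.122ms=3b
Σ=24b of 24 (82bpm 6/8) — PASS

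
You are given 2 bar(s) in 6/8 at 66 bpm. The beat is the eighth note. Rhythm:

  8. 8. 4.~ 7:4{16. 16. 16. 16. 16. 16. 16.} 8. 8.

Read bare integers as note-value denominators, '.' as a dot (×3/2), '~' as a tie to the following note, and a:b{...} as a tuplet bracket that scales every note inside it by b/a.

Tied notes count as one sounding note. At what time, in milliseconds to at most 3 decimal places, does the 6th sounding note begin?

1. 0.0ms @ 0 + 1363.636ms (3/2)
2. 1363.636ms @ 3/2 + 1363.636ms (3/2)
3. 2727.273ms @ 3 + 3116.883ms (24/7)
4. 5844.156ms @ 45/7 + 389.61ms (3/7)
5. 6233.766ms @ 48/7 + 389.61ms (3/7)
6. 6623.377ms @ 51/7 + 389.61ms (3/7)
7. 7012.987ms @ 54/7 + 389.61ms (3/7)
8. 7402.597ms @ 57/7 + 389.61ms (3/7)
9. 7792.208ms @ 60/7 + 389.61ms (3/7)
10. 8181.818ms @ 9 + 1363.636ms (3/2)
11. 9545.455ms @ 21/2 + 1363.636ms (3/2)

note 6 onset = 51/7b = 6623.377ms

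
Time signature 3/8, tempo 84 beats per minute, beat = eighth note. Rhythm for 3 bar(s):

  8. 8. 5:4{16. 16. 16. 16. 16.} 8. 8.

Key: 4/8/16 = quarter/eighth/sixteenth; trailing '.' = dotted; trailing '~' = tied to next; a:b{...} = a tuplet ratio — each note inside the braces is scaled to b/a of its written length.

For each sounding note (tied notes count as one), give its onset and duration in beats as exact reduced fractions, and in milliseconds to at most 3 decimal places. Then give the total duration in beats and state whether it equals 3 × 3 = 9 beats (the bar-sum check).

1) 0.0ms=0b +1071.429ms=3/2b
2) 1071.429ms=3/2b +1071.429ms=3/2b
3) 2142.857ms=3b +428.571ms=3/5b
4) 2571.429ms=18/5b +428.571ms=3/5b
5) 3000.0ms=21/5b +428.571ms=3/5b
6) 3428.571ms=24/5b +428.571ms=3/5b
7) 3857.143ms=27/5b +428.571ms=3/5b
8) 4285.714ms=6b +1071.429ms=3/2b
9) 5357.143ms=15/2b +1071.429ms=3/2b
Σ=9b of 9 (84bpm 3/8) — PASS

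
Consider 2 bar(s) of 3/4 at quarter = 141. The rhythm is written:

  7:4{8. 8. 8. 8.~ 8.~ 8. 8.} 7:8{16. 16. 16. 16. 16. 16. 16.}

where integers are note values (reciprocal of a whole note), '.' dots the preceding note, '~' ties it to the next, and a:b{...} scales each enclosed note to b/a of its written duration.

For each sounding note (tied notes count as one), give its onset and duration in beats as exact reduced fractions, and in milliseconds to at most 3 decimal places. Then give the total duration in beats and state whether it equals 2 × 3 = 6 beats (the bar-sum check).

1) 0.0ms=0b +182.371ms=3/7b
2) 182.371ms=3/7b +182.371ms=3/7b
3) 364.742ms=6/7b +182.371ms=3/7b
4) 547.112ms=9/7b +547.112ms=9/7b
5) 1094.225ms=18/7b +182.371ms=3/7b
6) 1276.596ms=3b +182.371ms=3/7b
7) 1458.967ms=24/7b +182.371ms=3/7b
8) 1641.337ms=27/7b +182.371ms=3/7b
9) 1823.708ms=30/7b +182.371ms=3/7b
10) 2006.079ms=33/7b +182.371ms=3/7b
11) 2188.45ms=36/7b +182.371ms=3/7b
12) 2370.821ms=39/7b +182.371ms=3/7b
Σ=6b of 6 (141bpm 3/4) — PASS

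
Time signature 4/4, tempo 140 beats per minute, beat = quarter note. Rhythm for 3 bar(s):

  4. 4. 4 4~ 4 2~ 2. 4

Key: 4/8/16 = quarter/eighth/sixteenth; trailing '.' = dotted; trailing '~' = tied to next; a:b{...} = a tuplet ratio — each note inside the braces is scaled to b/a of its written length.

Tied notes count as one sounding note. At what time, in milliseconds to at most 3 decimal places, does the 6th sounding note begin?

1. 0.0ms @ 0 + 642.857ms (3/2)
2. 642.857ms @ 3/2 + 642.857ms (3/2)
3. 1285.714ms @ 3 + 428.571ms (1)
4. 1714.286ms @ 4 + 857.143ms (2)
5. 2571.429ms @ 6 + 2142.857ms (5)
6. 4714.286ms @ 11 + 428.571ms (1)

note 6 onset = 11b = 4714.286ms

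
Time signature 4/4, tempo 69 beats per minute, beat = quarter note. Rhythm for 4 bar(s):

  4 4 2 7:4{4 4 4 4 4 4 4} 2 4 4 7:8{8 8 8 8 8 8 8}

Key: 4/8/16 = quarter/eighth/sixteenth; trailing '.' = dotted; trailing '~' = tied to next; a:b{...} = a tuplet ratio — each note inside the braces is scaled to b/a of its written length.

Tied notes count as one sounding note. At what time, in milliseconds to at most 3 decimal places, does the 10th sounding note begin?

1. 0.0ms @ 0 + 869.565ms (1)
2. 869.565ms @ 1 + 869.565ms (1)
3. 1739.13ms @ 2 + 1739.13ms (2)
4. 3478.261ms @ 4 + 496.894ms (4/7)
5. 3975.155ms @ 32/7 + 496.894ms (4/7)
6. 4472.05ms @ 36/7 + 496.894ms (4/7)
7. 4968.944ms @ 40/7 + 496.894ms (4/7)
8. 5465.839ms @ 44/7 + 496.894ms (4/7)
9. 5962.733ms @ 48/7 + 496.894ms (4/7)
10. 6459.627ms @ 52/7 + 496.894ms (4/7)
11. 6956.522ms @ 8 + 1739.13ms (2)
12. 8695.652ms @ 10 + 869.565ms (1)
13. 9565.217ms @ 11 + 869.565ms (1)
14. 10434.783ms @ 12 + 496.894ms (4/7)
15. 10931.677ms @ 88/7 + 496.894ms (4/7)
16. 11428.571ms @ 92/7 + 496.894ms (4/7)
17. 11925.466ms @ 96/7 + 496.894ms (4/7)
18. 12422.36ms @ 100/7 + 496.894ms (4/7)
19. 12919.255ms @ 104/7 + 496.894ms (4/7)
20. 13416.149ms @ 108/7 + 496.894ms (4/7)

note 10 onset = 52/7b = 6459.627ms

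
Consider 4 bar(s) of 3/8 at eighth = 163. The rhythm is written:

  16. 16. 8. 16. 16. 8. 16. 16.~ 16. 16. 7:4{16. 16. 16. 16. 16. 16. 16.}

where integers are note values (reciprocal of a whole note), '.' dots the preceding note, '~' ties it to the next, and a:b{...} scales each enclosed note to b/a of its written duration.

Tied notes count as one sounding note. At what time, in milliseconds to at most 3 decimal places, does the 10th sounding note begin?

1. 0.0ms @ 0 + 276.074ms (3/4)
2. 276.074ms @ 3/4 + 276.074ms (3/4)
3. 552.147ms @ 3/2 + 552.147ms (3/2)
4. 1104.294ms @ 3 + 276.074ms (3/4)
5. 1380.368ms @ 15/4 + 276.074ms (3/4)
6. 1656.442ms @ 9/2 + 552.147ms (3/2)
7. 2208.589ms @ 6 + 276.074ms (3/4)
8. 2484.663ms @ 27/4 + 552.147ms (3/2)
9. 3036.81ms @ 33/4 + 276.074ms (3/4)
10. 3312.883ms @ 9 + 157.756ms (3/7)
11. 3470.64ms @ 66/7 + 157.756ms (3/7)
12. 3628.396ms @ 69/7 + 157.756ms (3/7)
13. 3786.152ms @ 72/7 + 157.756ms (3/7)
14. 3943.909ms @ 75/7 + 157.756ms (3/7)
15. 4101.665ms @ 78/7 + 157.756ms (3/7)
16. 4259.422ms @ 81/7 + 157.756ms (3/7)

note 10 onset = 9b = 3312.883ms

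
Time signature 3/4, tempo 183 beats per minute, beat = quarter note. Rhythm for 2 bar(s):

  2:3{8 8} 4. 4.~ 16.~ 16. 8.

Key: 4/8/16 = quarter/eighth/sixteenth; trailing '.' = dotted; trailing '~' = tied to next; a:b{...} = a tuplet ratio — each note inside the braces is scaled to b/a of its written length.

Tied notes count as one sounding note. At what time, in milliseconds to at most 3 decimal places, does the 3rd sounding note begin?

note 3 onset = 3/2b = 491.803ms

1. 0.0ms @ 0 + 245.902ms (3/4)
2. 245.902ms @ 3/4 + 245.902ms (3/4)
3. 491.803ms @ 3/2 + 491.803ms (3/2)
4. 983.607ms @ 3 + 737.705ms (9/4)
5. 1721.311ms @ 21/4 + 245.902ms (3/4)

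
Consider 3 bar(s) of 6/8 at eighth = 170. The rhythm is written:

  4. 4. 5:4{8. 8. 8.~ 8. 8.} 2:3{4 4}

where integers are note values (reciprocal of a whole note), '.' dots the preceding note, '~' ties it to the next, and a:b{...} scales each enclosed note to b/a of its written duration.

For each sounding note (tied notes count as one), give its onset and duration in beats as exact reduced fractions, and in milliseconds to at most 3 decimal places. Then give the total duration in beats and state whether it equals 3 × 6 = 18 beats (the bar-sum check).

1) 0.0ms=0b +1058.824ms=3b
2) 1058.824ms=3b +1058.824ms=3b
3) 2117.647ms=6b +423.529ms=6/5b
4) 2541.176ms=36/5b +423.529ms=6/5b
5) 2964.706ms=42/5b +847.059ms=12/5b
6) 3811.765ms=54/5b +423.529ms=6/5b
7) 4235.294ms=12b +1058.824ms=3b
8) 5294.118ms=15b +1058.824ms=3b
Σ=18b of 18 (170bpm 6/8) — PASS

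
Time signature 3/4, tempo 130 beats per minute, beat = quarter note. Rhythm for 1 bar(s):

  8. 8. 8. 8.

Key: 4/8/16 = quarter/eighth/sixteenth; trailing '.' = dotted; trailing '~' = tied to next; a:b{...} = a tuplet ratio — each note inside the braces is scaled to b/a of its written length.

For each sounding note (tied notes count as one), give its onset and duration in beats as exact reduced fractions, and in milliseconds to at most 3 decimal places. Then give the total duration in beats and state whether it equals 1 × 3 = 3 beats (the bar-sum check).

1) 0.0ms=0b +346.154ms=3/4b
2) 346.154ms=3/4b +346.154ms=3/4b
3) 692.308ms=3/2b +346.154ms=3/4b
4) 1038.462ms=9/4b +346.154ms=3/4b
Σ=3b of 3 (130bpm 3/4) — PASS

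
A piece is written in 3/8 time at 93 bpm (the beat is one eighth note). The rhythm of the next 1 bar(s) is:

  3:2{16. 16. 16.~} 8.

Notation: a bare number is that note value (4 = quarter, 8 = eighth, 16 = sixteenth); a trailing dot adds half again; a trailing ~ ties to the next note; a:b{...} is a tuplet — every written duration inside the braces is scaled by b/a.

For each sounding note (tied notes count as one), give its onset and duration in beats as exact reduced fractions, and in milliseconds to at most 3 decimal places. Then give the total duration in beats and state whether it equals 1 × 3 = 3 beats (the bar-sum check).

1) 0.0ms=0b +322.581ms=1/2b
2) 322.581ms=1/2b +322.581ms=1/2b
3) 645.161ms=1b +1290.323ms=2b
Σ=3b of 3 (93bpm 3/8) — PASS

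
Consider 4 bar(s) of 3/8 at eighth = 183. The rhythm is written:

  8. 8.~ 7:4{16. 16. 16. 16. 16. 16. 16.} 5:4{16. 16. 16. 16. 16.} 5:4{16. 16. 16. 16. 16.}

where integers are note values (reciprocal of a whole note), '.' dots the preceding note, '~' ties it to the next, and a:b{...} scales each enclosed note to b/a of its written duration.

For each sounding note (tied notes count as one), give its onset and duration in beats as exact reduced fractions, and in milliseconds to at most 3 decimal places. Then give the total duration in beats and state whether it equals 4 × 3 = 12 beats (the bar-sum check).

1) 0.0ms=0b +491.803ms=3/2b
2) 491.803ms=3/2b +632.319ms=27/14b
3) 1124.122ms=24/7b +140.515ms=3/7b
4) 1264.637ms=27/7b +140.515ms=3/7b
5) 1405.152ms=30/7b +140.515ms=3/7b
6) 1545.667ms=33/7b +140.515ms=3/7b
7) 1686.183ms=36/7b +140.515ms=3/7b
8) 1826.698ms=39/7b +140.515ms=3/7b
9) 1967.213ms=6b +196.721ms=3/5b
10) 2163.934ms=33/5b +196.721ms=3/5b
11) 2360.656ms=36/5b +196.721ms=3/5b
12) 2557.377ms=39/5b +196.721ms=3/5b
13) 2754.098ms=42/5b +196.721ms=3/5b
14) 2950.82ms=9b +196.721ms=3/5b
15) 3147.541ms=48/5b +196.721ms=3/5b
16) 3344.262ms=51/5b +196.721ms=3/5b
17) 3540.984ms=54/5b +196.721ms=3/5b
18) 3737.705ms=57/5b +196.721ms=3/5b
Σ=12b of 12 (183bpm 3/8) — PASS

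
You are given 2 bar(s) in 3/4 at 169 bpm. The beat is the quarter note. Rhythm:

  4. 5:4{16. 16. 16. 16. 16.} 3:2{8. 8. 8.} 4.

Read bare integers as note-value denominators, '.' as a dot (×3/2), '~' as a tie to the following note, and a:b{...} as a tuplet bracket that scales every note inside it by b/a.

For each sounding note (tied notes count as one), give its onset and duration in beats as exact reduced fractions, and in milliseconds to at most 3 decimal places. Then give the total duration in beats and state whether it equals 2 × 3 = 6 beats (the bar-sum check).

1) 0.0ms=0b +532.544ms=3/2b
2) 532.544ms=3/2b +106.509ms=3/10b
3) 639.053ms=9/5b +106.509ms=3/10b
4) 745.562ms=21/10b +106.509ms=3/10b
5) 852.071ms=12/5b +106.509ms=3/10b
6) 958.58ms=27/10b +106.509ms=3/10b
7) 1065.089ms=3b +177.515ms=1/2b
8) 1242.604ms=7/2b +177.515ms=1/2b
9) 1420.118ms=4b +177.515ms=1/2b
10) 1597.633ms=9/2b +532.544ms=3/2b
Σ=6b of 6 (169bpm 3/4) — PASS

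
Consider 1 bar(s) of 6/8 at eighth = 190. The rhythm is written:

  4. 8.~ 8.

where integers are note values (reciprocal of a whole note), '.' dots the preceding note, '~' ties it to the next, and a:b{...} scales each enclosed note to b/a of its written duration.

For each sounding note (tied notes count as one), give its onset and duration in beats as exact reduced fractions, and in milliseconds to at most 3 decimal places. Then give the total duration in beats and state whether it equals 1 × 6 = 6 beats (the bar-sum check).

1) 0.0ms=0b +947.368ms=3b
2) 947.368ms=3b +947.368ms=3b
Σ=6b of 6 (190bpm 6/8) — PASS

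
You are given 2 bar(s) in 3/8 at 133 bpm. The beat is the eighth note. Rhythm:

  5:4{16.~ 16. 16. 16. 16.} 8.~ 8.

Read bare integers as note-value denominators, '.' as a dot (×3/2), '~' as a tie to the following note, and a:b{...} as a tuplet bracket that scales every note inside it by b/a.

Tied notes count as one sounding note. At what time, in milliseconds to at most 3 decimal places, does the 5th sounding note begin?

note 5 onset = 3b = 1353.383ms

1. 0.0ms @ 0 + 541.353ms (6/5)
2. 541.353ms @ 6/5 + 270.677ms (3/5)
3. 812.03ms @ 9/5 + 270.677ms (3/5)
4. 1082.707ms @ 12/5 + 270.677ms (3/5)
5. 1353.383ms @ 3 + 1353.383ms (3)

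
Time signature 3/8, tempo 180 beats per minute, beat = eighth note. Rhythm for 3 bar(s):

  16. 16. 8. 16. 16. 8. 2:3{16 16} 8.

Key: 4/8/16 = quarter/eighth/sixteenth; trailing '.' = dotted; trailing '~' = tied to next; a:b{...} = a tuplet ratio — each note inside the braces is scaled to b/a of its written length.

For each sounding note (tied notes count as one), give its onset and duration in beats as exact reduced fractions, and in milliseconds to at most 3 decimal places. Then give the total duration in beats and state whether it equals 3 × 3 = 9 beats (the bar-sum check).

1) 0.0ms=0b +250.0ms=3/4b
2) 250.0ms=3/4b +250.0ms=3/4b
3) 500.0ms=3/2b +500.0ms=3/2b
4) 1000.0ms=3b +250.0ms=3/4b
5) 1250.0ms=15/4b +250.0ms=3/4b
6) 1500.0ms=9/2b +500.0ms=3/2b
7) 2000.0ms=6b +250.0ms=3/4b
8) 2250.0ms=27/4b +250.0ms=3/4b
9) 2500.0ms=15/2b +500.0ms=3/2b
Σ=9b of 9 (180bpm 3/8) — PASS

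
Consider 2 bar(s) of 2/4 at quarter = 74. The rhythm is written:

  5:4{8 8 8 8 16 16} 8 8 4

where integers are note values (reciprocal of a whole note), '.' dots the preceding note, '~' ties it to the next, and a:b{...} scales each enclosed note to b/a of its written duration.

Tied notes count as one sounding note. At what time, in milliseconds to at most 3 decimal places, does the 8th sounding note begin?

1. 0.0ms @ 0 + 324.324ms (2/5)
2. 324.324ms @ 2/5 + 324.324ms (2/5)
3. 648.649ms @ 4/5 + 324.324ms (2/5)
4. 972.973ms @ 6/5 + 324.324ms (2/5)
5. 1297.297ms @ 8/5 + 162.162ms (1/5)
6. 1459.459ms @ 9/5 + 162.162ms (1/5)
7. 1621.622ms @ 2 + 405.405ms (1/2)
8. 2027.027ms @ 5/2 + 405.405ms (1/2)
9. 2432.432ms @ 3 + 810.811ms (1)

note 8 onset = 5/2b = 2027.027ms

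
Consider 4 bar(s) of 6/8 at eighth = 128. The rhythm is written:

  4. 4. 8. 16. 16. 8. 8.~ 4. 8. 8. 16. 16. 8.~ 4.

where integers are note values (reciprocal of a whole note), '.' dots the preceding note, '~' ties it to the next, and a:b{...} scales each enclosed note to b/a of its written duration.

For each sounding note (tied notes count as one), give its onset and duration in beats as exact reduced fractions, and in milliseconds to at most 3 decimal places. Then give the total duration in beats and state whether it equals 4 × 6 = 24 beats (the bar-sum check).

1) 0.0ms=0b +1406.25ms=3b
2) 1406.25ms=3b +1406.25ms=3b
3) 2812.5ms=6b +703.125ms=3/2b
4) 3515.625ms=15/2b +351.562ms=3/4b
5) 3867.188ms=33/4b +351.562ms=3/4b
6) 4218.75ms=9b +703.125ms=3/2b
7) 4921.875ms=21/2b +2109.375ms=9/2b
8) 7031.25ms=15b +703.125ms=3/2b
9) 7734.375ms=33/2b +703.125ms=3/2b
10) 8437.5ms=18b +351.562ms=3/4b
11) 8789.062ms=75/4b +351.562ms=3/4b
12) 9140.625ms=39/2b +2109.375ms=9/2b
Σ=24b of 24 (128bpm 6/8) — PASS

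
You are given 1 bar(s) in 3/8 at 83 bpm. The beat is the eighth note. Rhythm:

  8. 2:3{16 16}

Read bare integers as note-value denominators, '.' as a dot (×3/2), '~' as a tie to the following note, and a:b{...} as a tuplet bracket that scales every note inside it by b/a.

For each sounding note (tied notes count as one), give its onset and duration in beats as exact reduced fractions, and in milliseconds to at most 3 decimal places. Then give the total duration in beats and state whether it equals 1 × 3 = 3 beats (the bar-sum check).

1) 0.0ms=0b +1084.337ms=3/2b
2) 1084.337ms=3/2b +542.169ms=3/4b
3) 1626.506ms=9/4b +542.169ms=3/4b
Σ=3b of 3 (83bpm 3/8) — PASS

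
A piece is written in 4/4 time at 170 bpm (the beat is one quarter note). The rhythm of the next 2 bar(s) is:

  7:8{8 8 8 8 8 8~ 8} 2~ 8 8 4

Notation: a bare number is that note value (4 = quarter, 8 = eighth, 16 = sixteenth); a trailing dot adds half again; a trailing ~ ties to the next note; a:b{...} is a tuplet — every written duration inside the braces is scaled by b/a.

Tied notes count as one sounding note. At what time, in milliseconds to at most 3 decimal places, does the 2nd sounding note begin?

1. 0.0ms @ 0 + 201.681ms (4/7)
2. 201.681ms @ 4/7 + 201.681ms (4/7)
3. 403.361ms @ 8/7 + 201.681ms (4/7)
4. 605.042ms @ 12/7 + 201.681ms (4/7)
5. 806.723ms @ 16/7 + 201.681ms (4/7)
6. 1008.403ms @ 20/7 + 403.361ms (8/7)
7. 1411.765ms @ 4 + 882.353ms (5/2)
8. 2294.118ms @ 13/2 + 176.471ms (1/2)
9. 2470.588ms @ 7 + 352.941ms (1)

note 2 onset = 4/7b = 201.681ms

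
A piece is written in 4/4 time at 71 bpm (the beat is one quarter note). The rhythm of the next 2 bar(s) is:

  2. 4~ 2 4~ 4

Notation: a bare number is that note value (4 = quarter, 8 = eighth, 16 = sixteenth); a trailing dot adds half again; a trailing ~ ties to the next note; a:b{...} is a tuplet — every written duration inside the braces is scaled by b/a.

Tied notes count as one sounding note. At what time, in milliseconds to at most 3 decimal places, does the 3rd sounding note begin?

1. 0.0ms @ 0 + 2535.211ms (3)
2. 2535.211ms @ 3 + 2535.211ms (3)
3. 5070.423ms @ 6 + 1690.141ms (2)

note 3 onset = 6b = 5070.423ms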